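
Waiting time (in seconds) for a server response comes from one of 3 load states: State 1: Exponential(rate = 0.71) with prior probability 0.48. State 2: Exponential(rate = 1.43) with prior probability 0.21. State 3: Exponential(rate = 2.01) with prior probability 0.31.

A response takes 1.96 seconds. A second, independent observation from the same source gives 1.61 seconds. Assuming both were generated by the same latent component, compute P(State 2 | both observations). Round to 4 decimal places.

0.1145

Posterior ∝ prior × likelihood, so P(k | x) ∝ π_k f_k(x); normalise over all components.
Since both observations come from the same component, the likelihood for component k is f_k(x₁)·f_k(x₂).
  p_1 = [0.176561] × [0.226369] = 0.0399678
  p_2 = [0.0867152] × [0.143041] = 0.0124038
  p_3 = [0.0391066] × [0.079027] = 0.00309047
Weight by the priors:
  π_1·p_1 = 0.48 × 0.0399678 = 0.0191846
  π_2·p_2 = 0.21 × 0.0124038 = 0.0026048
  π_3·p_3 = 0.31 × 0.00309047 = 0.000958047
Sum: 0.0191846 + 0.0026048 + 0.000958047 = 0.0227474
Responsibility of State 2: 0.0026048 / 0.0227474 ≈ 0.1145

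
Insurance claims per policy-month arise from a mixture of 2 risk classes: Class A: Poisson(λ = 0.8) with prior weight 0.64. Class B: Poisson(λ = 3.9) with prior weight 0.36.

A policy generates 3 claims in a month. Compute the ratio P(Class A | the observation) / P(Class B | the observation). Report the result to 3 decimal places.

Only the two components matter; the odds are (π_i f_i(x)) / (π_j f_j(x)).
Poisson probabilities:
  p_A = e^(−0.8)·0.8^3/3! = 0.0383427
  p_B = e^(−3.9)·3.9^3/3! = 0.200122
Odds = (0.64/0.36) × (0.0383427/0.200122) = 1.77778 × 0.191597 ≈ 0.341

0.341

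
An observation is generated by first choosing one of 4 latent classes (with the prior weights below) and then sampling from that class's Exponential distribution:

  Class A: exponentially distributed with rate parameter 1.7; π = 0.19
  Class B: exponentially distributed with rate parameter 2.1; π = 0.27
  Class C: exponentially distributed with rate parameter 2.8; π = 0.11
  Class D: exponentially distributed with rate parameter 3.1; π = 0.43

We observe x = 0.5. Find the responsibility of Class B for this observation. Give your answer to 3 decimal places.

By Bayes' theorem, P(k | x) = P(Z=k) f_k(x) / Σ_j P(Z=j) f_j(x).
Evaluate each component's likelihood at the observed value:
  f_A = 1.7·e^(−1.7·0.5) = 1.7·e^(−0.8500) = 0.726605
  f_B = 2.1·e^(−2.1·0.5) = 2.1·e^(−1.0500) = 0.734869
  f_C = 2.8·e^(−2.8·0.5) = 2.8·e^(−1.4000) = 0.690471
  f_D = 3.1·e^(−3.1·0.5) = 3.1·e^(−1.5500) = 0.657969
Multiply by the mixture weights:
  P(Z=A)·f_A = 0.19 × 0.726605 = 0.138055
  P(Z=B)·f_B = 0.27 × 0.734869 = 0.198415
  P(Z=C)·f_C = 0.11 × 0.690471 = 0.0759519
  P(Z=D)·f_D = 0.43 × 0.657969 = 0.282927
Normaliser: 0.138055 + 0.198415 + 0.0759519 + 0.282927 = 0.695348
P(Class B | the observation) ≈ 0.285

0.285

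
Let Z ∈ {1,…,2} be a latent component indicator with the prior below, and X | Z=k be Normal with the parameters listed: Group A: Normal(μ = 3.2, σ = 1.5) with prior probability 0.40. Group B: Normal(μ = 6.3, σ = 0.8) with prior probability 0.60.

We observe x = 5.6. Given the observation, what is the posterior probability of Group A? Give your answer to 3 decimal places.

0.127

By Bayes' theorem, P(k | x) = π_k f_k(x) / Σ_j π_j f_j(x).
Normal densities:
  f_A = 0.0739472
  f_B = 0.340069
Prior × likelihood for each component:
  π_A·f_A = 0.40 × 0.0739472 = 0.0295789
  π_B·f_B = 0.60 × 0.340069 = 0.204041
Evidence: 0.0295789 + 0.204041 = 0.23362
Responsibility of Group A: 0.0295789 / 0.23362 ≈ 0.127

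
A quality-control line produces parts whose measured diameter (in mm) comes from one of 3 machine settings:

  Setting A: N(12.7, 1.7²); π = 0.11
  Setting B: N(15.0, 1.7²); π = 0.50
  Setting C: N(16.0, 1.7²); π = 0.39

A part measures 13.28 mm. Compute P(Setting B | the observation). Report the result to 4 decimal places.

By Bayes' theorem, P(k | x) = w_k f_k(x) / Σ_j w_j f_j(x).
Evaluate each component's likelihood at the observed value:
  p_A = 0.221404
  p_B = 0.140661
  p_C = 0.0652475
Multiply by the mixture weights:
  w_A·p_A = 0.11 × 0.221404 = 0.0243544
  w_B·p_B = 0.50 × 0.140661 = 0.0703306
  w_C·p_C = 0.39 × 0.0652475 = 0.0254465
Sum: 0.0243544 + 0.0703306 + 0.0254465 = 0.120132
P(Setting B | the observation) ≈ 0.5854

0.5854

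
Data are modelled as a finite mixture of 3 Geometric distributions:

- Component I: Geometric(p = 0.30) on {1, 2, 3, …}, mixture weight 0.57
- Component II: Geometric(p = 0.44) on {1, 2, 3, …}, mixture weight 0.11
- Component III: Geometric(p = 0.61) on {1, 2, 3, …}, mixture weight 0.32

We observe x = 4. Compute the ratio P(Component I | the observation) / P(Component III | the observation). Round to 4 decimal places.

Since P(k|x) ∝ P(Z=k) f_k(x), the posterior odds are P(Z=i) f_i(x) / (P(Z=j) f_j(x)).
Component likelihoods at x = 4:
  p_I = 0.30·(1−0.30)^3 = 0.30·0.343 = 0.1029
  p_II = 0.44·(1−0.44)^3 = 0.44·0.175616 = 0.077271
  p_III = 0.61·(1−0.61)^3 = 0.61·0.059319 = 0.0361846
Odds = (0.57/0.32) × (0.1029/0.0361846) = 1.78125 × 2.84375 ≈ 5.0654

5.0654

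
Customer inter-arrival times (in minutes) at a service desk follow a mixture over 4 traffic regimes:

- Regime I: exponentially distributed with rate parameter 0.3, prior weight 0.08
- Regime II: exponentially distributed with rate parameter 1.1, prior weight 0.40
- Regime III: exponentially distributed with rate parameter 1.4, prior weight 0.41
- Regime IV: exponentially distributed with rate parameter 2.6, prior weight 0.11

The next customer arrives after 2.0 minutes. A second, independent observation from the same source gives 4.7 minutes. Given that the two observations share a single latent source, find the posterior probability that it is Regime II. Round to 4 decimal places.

P(component k | x) = π_k·f_k(x) / marginal(x), where marginal(x) = Σ_j π_j·f_j(x).
Since both observations come from the same component, the likelihood for component k is f_k(x₁)·f_k(x₂).
  f_I = [0.164643] × [0.073243] = 0.012059
  f_II = [0.121883] × [0.00625303] = 0.00076214
  f_III = [0.0851341] × [0.00194299] = 0.000165415
  f_IV = [0.0143431] × [1.28202e-05] = 1.83881e-07
Multiply by the mixture weights:
  π_I·f_I = 0.08 × 0.012059 = 0.000964718
  π_II·f_II = 0.40 × 0.00076214 = 0.000304856
  π_III·f_III = 0.41 × 0.000165415 = 6.782e-05
  π_IV·f_IV = 0.11 × 1.83881e-07 = 2.02269e-08
Evidence: 0.000964718 + 0.000304856 + 6.782e-05 + 2.02269e-08 = 0.00133741
P(Regime II | data) ≈ 0.2279

0.2279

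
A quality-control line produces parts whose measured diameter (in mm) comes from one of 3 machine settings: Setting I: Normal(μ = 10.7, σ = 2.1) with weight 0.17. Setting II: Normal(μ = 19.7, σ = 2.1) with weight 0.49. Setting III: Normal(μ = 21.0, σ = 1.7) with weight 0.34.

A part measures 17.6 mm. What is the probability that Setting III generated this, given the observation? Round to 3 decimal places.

The responsibility of component k is π_k f_k(x) divided by Σ_j π_j f_j(x).
Normal densities:
  L_I = (1/(2.1·√(2π)))·exp(−(17.6−10.7)²/(2·2.1²)) = 0.189973·exp(-5.39796) = 0.000859779
  L_II = (1/(2.1·√(2π)))·exp(−(17.6−19.7)²/(2·2.1²)) = 0.189973·exp(-0.50000) = 0.115224
  L_III = (1/(1.7·√(2π)))·exp(−(17.6−21.0)²/(2·1.7²)) = 0.234672·exp(-2.00000) = 0.0317594
Prior × likelihood for each component:
  π_I·L_I = 0.17 × 0.000859779 = 0.000146162
  π_II·L_II = 0.49 × 0.115224 = 0.0564598
  π_III·L_III = 0.34 × 0.0317594 = 0.0107982
Normaliser: 0.000146162 + 0.0564598 + 0.0107982 = 0.0674042
P(Setting III | 17.6 mm) ≈ 0.160

0.160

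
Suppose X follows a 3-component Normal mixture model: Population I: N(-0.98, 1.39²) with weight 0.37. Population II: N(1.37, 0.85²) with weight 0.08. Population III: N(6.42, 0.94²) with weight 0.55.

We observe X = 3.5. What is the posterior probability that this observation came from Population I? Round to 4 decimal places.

0.1441

P(component k | x) = π_k·f_k(x) / marginal(x), where marginal(x) = Σ_j π_j·f_j(x).
Evaluate each component's likelihood at the observed value:
  f_I = (1/(1.39·√(2π)))·exp(−(3.5−-0.98)²/(2·1.39²)) = 0.287009·exp(-5.19393) = 0.00159294
  f_II = (1/(0.85·√(2π)))·exp(−(3.5−1.37)²/(2·0.85²)) = 0.469344·exp(-3.13972) = 0.0203201
  f_III = (1/(0.94·√(2π)))·exp(−(3.5−6.42)²/(2·0.94²)) = 0.424407·exp(-4.82481) = 0.00340718
Multiply by the mixture weights:
  π_I·f_I = 0.37 × 0.00159294 = 0.000589386
  π_II·f_II = 0.08 × 0.0203201 = 0.00162561
  π_III·f_III = 0.55 × 0.00340718 = 0.00187395
Marginal: 0.000589386 + 0.00162561 + 0.00187395 = 0.00408895
P(Population I | the observation) = 0.000589386 / 0.00408895 ≈ 0.1441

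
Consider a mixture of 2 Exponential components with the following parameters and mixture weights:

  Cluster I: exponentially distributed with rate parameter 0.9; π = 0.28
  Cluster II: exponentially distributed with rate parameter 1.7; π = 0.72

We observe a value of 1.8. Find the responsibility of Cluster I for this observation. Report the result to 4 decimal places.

P(component k | x) = w_k·f_k(x) / marginal(x), where marginal(x) = Σ_j w_j·f_j(x).
Evaluate each component's likelihood at the observed value:
  p_I = 0.9·e^(−0.9·1.8) = 0.9·e^(−1.6200) = 0.178109
  p_II = 1.7·e^(−1.7·1.8) = 1.7·e^(−3.0600) = 0.0797091
Unnormalised posteriors:
  w_I·p_I = 0.28 × 0.178109 = 0.0498705
  w_II·p_II = 0.72 × 0.0797091 = 0.0573905
Normaliser: 0.0498705 + 0.0573905 = 0.107261
P(Cluster I | x) ≈ 0.4649

0.4649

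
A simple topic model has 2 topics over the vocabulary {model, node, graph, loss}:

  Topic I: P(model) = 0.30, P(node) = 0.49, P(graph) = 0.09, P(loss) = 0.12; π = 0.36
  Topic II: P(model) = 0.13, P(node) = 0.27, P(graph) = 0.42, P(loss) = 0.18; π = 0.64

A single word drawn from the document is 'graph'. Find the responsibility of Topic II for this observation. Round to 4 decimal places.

0.8924

By Bayes' theorem, P(k | x) = π_k f_k(x) / Σ_j π_j f_j(x).
Categorical probabilities:
  f_I = P(graph | comp) = 0.09
  f_II = P(graph | comp) = 0.42
Prior × likelihood for each component:
  π_I·f_I = 0.36 × 0.09 = 0.0324
  π_II·f_II = 0.64 × 0.42 = 0.2688
Sum: 0.0324 + 0.2688 = 0.3012
P(Topic II | the observation) = 0.2688 / 0.3012 ≈ 0.8924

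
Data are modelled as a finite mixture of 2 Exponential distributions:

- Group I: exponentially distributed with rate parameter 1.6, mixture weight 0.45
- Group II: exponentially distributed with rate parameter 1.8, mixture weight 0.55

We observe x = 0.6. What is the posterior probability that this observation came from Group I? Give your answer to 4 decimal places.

By Bayes' theorem, P(k | x) = w_k f_k(x) / Σ_j w_j f_j(x).
Component likelihoods at x = 0.6:
  L_I = 0.612629
  L_II = 0.611272
Weight by the priors:
  w_I·L_I = 0.45 × 0.612629 = 0.275683
  w_II·L_II = 0.55 × 0.611272 = 0.3362
Marginal: 0.275683 + 0.3362 = 0.611882
So the posterior for Group I is 0.275683 / 0.611882 ≈ 0.4505.

0.4505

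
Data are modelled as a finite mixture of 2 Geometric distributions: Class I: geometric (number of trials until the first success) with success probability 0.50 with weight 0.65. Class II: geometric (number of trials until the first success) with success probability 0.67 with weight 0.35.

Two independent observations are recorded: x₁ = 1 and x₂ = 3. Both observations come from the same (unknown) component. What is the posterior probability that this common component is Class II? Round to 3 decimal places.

0.296

P(component k | x) = π_k·f_k(x) / marginal(x), where marginal(x) = Σ_j π_j·f_j(x).
Since both observations come from the same component, the likelihood for component k is f_k(x₁)·f_k(x₂).
  L_I = [0.50·(1−0.50)^0 = 0.50·1 = 0.5] × [0.125] = 0.0625
  L_II = [0.67·(1−0.67)^0 = 0.67·1 = 0.67] × [0.072963] = 0.0488852
Prior × likelihood for each component:
  π_I·L_I = 0.65 × 0.0625 = 0.040625
  π_II·L_II = 0.35 × 0.0488852 = 0.0171098
Evidence: 0.040625 + 0.0171098 = 0.0577348
Responsibility of Class II: 0.0171098 / 0.0577348 ≈ 0.296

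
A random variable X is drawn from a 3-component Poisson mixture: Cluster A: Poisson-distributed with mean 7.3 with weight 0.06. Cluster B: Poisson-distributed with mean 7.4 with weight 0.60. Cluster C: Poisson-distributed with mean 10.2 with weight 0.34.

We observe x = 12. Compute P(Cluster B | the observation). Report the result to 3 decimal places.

The responsibility of component k is P(Z=k) f_k(x) divided by Σ_j P(Z=j) f_j(x).
Component likelihoods at x = 12:
  f_A = 0.0322989
  f_B = 0.0344084
  f_C = 0.098415
Prior × likelihood for each component:
  P(Z=A)·f_A = 0.06 × 0.0322989 = 0.00193793
  P(Z=B)·f_B = 0.60 × 0.0344084 = 0.020645
  P(Z=C)·f_C = 0.34 × 0.098415 = 0.0334611
Evidence: 0.00193793 + 0.020645 + 0.0334611 = 0.0560441
So the posterior for Cluster B is 0.020645 / 0.0560441 ≈ 0.368.

0.368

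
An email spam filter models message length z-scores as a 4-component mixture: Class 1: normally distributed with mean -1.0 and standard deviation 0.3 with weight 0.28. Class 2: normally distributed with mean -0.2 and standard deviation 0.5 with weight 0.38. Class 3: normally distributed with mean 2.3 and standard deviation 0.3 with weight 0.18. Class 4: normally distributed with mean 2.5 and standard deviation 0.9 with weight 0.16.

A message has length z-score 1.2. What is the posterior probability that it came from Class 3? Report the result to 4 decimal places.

P(component k | x) = w_k·f_k(x) / marginal(x), where marginal(x) = Σ_j w_j·f_j(x).
Evaluate each component's likelihood at the observed value:
  p_1 = (1/(0.3·√(2π)))·exp(−(1.2−-1.0)²/(2·0.3²)) = 1.329808·exp(-26.88889) = 2.79314e-12
  p_2 = (1/(0.5·√(2π)))·exp(−(1.2−-0.2)²/(2·0.5²)) = 0.797885·exp(-3.92000) = 0.0158309
  p_3 = (1/(0.3·√(2π)))·exp(−(1.2−2.3)²/(2·0.3²)) = 1.329808·exp(-6.72222) = 0.0016009
  p_4 = (1/(0.9·√(2π)))·exp(−(1.2−2.5)²/(2·0.9²)) = 0.443269·exp(-1.04321) = 0.156173
Unnormalised posteriors:
  w_1·p_1 = 0.28 × 2.79314e-12 = 7.82079e-13
  w_2·p_2 = 0.38 × 0.0158309 = 0.00601574
  w_3·p_3 = 0.18 × 0.0016009 = 0.000288162
  w_4·p_4 = 0.16 × 0.156173 = 0.0249878
Evidence: 7.82079e-13 + 0.00601574 + 0.000288162 + 0.0249878 = 0.0312917
Responsibility of Class 3: 0.000288162 / 0.0312917 ≈ 0.0092

0.0092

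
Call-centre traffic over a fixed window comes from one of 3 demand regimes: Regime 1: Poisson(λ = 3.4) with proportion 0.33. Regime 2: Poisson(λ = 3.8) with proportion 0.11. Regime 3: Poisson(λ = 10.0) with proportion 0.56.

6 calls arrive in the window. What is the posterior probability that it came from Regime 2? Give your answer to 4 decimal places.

0.1486

P(component k | x) = π_k·f_k(x) / marginal(x), where marginal(x) = Σ_j π_j·f_j(x).
Poisson probabilities:
  L_1 = 0.0716044
  L_2 = 0.0935513
  L_3 = 0.0630555
Multiply by the mixture weights:
  π_1·L_1 = 0.33 × 0.0716044 = 0.0236295
  π_2·L_2 = 0.11 × 0.0935513 = 0.0102906
  π_3·L_3 = 0.56 × 0.0630555 = 0.0353111
Evidence: 0.0236295 + 0.0102906 + 0.0353111 = 0.0692312
So the posterior for Regime 2 is 0.0102906 / 0.0692312 ≈ 0.1486.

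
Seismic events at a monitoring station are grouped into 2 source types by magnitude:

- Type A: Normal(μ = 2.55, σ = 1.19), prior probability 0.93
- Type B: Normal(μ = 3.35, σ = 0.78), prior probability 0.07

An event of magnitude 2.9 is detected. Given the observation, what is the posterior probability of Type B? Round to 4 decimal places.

0.0922

By Bayes' theorem, P(k | x) = P(Z=k) f_k(x) / Σ_j P(Z=j) f_j(x).
Component likelihoods at x = 2.9:
  f_A = (1/(1.19·√(2π)))·exp(−(2.9−2.55)²/(2·1.19²)) = 0.335246·exp(-0.04325) = 0.321054
  f_B = (1/(0.78·√(2π)))·exp(−(2.9−3.35)²/(2·0.78²)) = 0.511464·exp(-0.16642) = 0.433052
Weight by the priors:
  P(Z=A)·f_A = 0.93 × 0.321054 = 0.298581
  P(Z=B)·f_B = 0.07 × 0.433052 = 0.0303136
Denominator: 0.298581 + 0.0303136 = 0.328894
So the posterior for Type B is 0.0303136 / 0.328894 ≈ 0.0922.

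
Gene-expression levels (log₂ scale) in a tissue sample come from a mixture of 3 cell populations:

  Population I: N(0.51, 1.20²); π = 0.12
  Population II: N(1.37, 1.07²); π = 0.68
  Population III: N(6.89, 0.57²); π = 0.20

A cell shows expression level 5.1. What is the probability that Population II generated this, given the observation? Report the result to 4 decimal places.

0.3596

Posterior ∝ prior × likelihood, so P(k | x) ∝ π_k f_k(x); normalise over all components.
Normal densities:
  L_I = (1/(1.20·√(2π)))·exp(−(5.1−0.51)²/(2·1.20²)) = 0.332452·exp(-7.31531) = 0.000221171
  L_II = (1/(1.07·√(2π)))·exp(−(5.1−1.37)²/(2·1.07²)) = 0.372843·exp(-6.07603) = 0.000856522
  L_III = (1/(0.57·√(2π)))·exp(−(5.1−6.89)²/(2·0.57²)) = 0.699899·exp(-4.93090) = 0.00505326
Unnormalised posteriors:
  π_I·L_I = 0.12 × 0.000221171 = 2.65406e-05
  π_II·L_II = 0.68 × 0.000856522 = 0.000582435
  π_III·L_III = 0.20 × 0.00505326 = 0.00101065
Normaliser: 2.65406e-05 + 0.000582435 + 0.00101065 = 0.00161963
P(Population II | data) ≈ 0.3596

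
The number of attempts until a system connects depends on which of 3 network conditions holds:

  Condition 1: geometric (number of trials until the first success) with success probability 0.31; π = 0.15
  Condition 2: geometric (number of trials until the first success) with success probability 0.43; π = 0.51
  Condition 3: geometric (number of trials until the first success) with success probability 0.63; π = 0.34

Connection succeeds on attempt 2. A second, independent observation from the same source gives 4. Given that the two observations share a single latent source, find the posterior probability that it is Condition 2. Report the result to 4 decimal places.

0.6320

P(component k | x) = π_k·f_k(x) / marginal(x), where marginal(x) = Σ_j π_j·f_j(x).
Since both observations come from the same component, the likelihood for component k is f_k(x₁)·f_k(x₂).
  L_1 = [0.31·(1−0.31)^1 = 0.31·0.69 = 0.2139] × [0.101838] = 0.0217831
  L_2 = [0.43·(1−0.43)^1 = 0.43·0.57 = 0.2451] × [0.079633] = 0.019518
  L_3 = [0.63·(1−0.63)^1 = 0.63·0.37 = 0.2331] × [0.0319114] = 0.00743855
Unnormalised posteriors:
  π_1·L_1 = 0.15 × 0.0217831 = 0.00326747
  π_2·L_2 = 0.51 × 0.019518 = 0.0099542
  π_3·L_3 = 0.34 × 0.00743855 = 0.00252911
Normaliser: 0.00326747 + 0.0099542 + 0.00252911 = 0.0157508
P(Condition 2 | x₁,x₂) ≈ 0.6320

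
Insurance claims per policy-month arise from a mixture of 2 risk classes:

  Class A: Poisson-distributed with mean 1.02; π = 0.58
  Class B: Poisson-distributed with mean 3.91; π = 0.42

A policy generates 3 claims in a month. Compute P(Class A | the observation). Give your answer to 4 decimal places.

0.3061

P(component k | x) = π_k·f_k(x) / marginal(x), where marginal(x) = Σ_j π_j·f_j(x).
Component likelihoods at x = 3 claims:
  L_A = e^(−1.02)·1.02^3/3! = 0.0637777
  L_B = e^(−3.91)·3.91^3/3! = 0.199658
Multiply by the mixture weights:
  π_A·L_A = 0.58 × 0.0637777 = 0.0369911
  π_B·L_B = 0.42 × 0.199658 = 0.0838565
Sum: 0.0369911 + 0.0838565 = 0.120848
P(Class A | x) ≈ 0.3061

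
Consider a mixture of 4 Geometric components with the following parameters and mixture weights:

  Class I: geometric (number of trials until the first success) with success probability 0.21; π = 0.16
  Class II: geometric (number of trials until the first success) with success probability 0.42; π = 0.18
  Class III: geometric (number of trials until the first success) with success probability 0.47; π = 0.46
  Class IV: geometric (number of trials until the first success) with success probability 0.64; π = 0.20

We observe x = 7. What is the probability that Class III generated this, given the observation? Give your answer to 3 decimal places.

By Bayes' theorem, P(k | x) = π_k f_k(x) / Σ_j π_j f_j(x).
Component likelihoods at x = 7:
  p_I = 0.0510484
  p_II = 0.0159889
  p_III = 0.0104172
  p_IV = 0.00139314
Unnormalised posteriors:
  π_I·p_I = 0.16 × 0.0510484 = 0.00816774
  π_II·p_II = 0.18 × 0.0159889 = 0.00287799
  π_III·p_III = 0.46 × 0.0104172 = 0.00479193
  π_IV·p_IV = 0.20 × 0.00139314 = 0.000278628
Denominator: 0.00816774 + 0.00287799 + 0.00479193 + 0.000278628 = 0.0161163
P(Class III | 7) = 0.00479193 / 0.0161163 ≈ 0.297

0.297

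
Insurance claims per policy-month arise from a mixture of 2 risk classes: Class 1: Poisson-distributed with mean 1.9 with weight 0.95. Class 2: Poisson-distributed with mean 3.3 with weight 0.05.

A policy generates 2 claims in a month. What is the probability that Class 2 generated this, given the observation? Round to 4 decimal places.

Posterior ∝ prior × likelihood, so P(k | x) ∝ P(Z=k) f_k(x); normalise over all components.
Evaluate each component's likelihood at the observed value:
  L_1 = e^(−1.9)·1.9^2/2! = 0.269971
  L_2 = e^(−3.3)·3.3^2/2! = 0.200829
Multiply by the mixture weights:
  P(Z=1)·L_1 = 0.95 × 0.269971 = 0.256473
  P(Z=2)·L_2 = 0.05 × 0.200829 = 0.0100414
Denominator: 0.256473 + 0.0100414 = 0.266514
P(Class 2 | the observation) ≈ 0.0377

0.0377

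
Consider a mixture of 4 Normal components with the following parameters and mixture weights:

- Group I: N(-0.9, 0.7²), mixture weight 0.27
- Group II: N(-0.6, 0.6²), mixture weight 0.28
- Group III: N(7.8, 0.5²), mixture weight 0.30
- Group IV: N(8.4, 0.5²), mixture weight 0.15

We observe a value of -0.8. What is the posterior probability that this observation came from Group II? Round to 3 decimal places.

Apply Bayes' rule: the posterior for each component is proportional to its prior times its likelihood at x.
Component likelihoods at x = -0.8:
  f_I = 0.564132
  f_II = 0.628972
  f_III = 4.58248e-65
  f_IV = 2.42421e-74
Weight by the priors:
  P(Z=I)·f_I = 0.27 × 0.564132 = 0.152316
  P(Z=II)·f_II = 0.28 × 0.628972 = 0.176112
  P(Z=III)·f_III = 0.30 × 4.58248e-65 = 1.37474e-65
  P(Z=IV)·f_IV = 0.15 × 2.42421e-74 = 3.63631e-75
Normaliser: 0.152316 + 0.176112 + 1.37474e-65 + 3.63631e-75 = 0.328428
So the posterior for Group II is 0.176112 / 0.328428 ≈ 0.536.

0.536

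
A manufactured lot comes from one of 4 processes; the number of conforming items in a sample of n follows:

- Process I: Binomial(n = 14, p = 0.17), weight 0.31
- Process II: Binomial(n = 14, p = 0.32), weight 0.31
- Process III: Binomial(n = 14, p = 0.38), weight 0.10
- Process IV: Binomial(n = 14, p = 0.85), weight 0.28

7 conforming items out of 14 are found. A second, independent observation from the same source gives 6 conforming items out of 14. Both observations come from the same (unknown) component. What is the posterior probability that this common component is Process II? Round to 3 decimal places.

Posterior ∝ prior × likelihood, so P(k | x) ∝ w_k f_k(x); normalise over all components.
Since both observations come from the same component, the likelihood for component k is f_k(x₁)·f_k(x₂).
  L_I = [C(14,7)·0.17^7·0.83^7 = 3432·4.10339e-06·0.271361 = 0.00382152] × [0.0163258] = 6.23893e-05
  L_II = [C(14,7)·0.32^7·0.68^7 = 3432·0.000343597·0.0672299 = 0.0792792] × [0.14741] = 0.0116865
  L_III = [C(14,7)·0.38^7·0.62^7 = 3432·0.00114416·0.0352161 = 0.138285] × [0.19742] = 0.0273001
  L_IV = [C(14,7)·0.85^7·0.15^7 = 3432·0.320577·1.70859e-06 = 0.00187983] × [0.000290268] = 5.45654e-07
Multiply by the mixture weights:
  w_I·L_I = 0.31 × 6.23893e-05 = 1.93407e-05
  w_II·L_II = 0.31 × 0.0116865 = 0.00362283
  w_III·L_III = 0.10 × 0.0273001 = 0.00273001
  w_IV·L_IV = 0.28 × 5.45654e-07 = 1.52783e-07
Sum: 1.93407e-05 + 0.00362283 + 0.00273001 + 1.52783e-07 = 0.00637233
So the posterior for Process II is 0.00362283 / 0.00637233 ≈ 0.569.

0.569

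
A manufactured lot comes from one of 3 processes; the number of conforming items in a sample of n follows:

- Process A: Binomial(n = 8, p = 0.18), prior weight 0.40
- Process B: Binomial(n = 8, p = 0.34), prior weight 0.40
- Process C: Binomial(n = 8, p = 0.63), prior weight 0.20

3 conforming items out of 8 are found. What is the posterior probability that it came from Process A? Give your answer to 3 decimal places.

0.272

Apply Bayes' rule: the posterior for each component is proportional to its prior times its likelihood at x.
Evaluate each component's likelihood at the observed value:
  f_A = 0.121081
  f_B = 0.275641
  f_C = 0.0970998
Prior × likelihood for each component:
  w_A·f_A = 0.40 × 0.121081 = 0.0484323
  w_B·f_B = 0.40 × 0.275641 = 0.110257
  w_C·f_C = 0.20 × 0.0970998 = 0.01942
Marginal: 0.0484323 + 0.110257 + 0.01942 = 0.178109
P(Process A | data) = 0.0484323 / 0.178109 ≈ 0.272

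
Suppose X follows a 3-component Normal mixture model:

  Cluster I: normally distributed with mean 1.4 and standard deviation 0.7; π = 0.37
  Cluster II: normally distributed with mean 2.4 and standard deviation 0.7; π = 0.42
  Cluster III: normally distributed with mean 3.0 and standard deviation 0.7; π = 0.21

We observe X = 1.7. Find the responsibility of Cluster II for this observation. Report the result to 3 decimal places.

0.405

P(component k | x) = P(Z=k)·f_k(x) / marginal(x), where marginal(x) = Σ_j P(Z=j)·f_j(x).
Normal densities:
  f_I = 0.51991
  f_II = 0.345672
  f_III = 0.101596
Unnormalised posteriors:
  P(Z=I)·f_I = 0.37 × 0.51991 = 0.192367
  P(Z=II)·f_II = 0.42 × 0.345672 = 0.145182
  P(Z=III)·f_III = 0.21 × 0.101596 = 0.0213351
Normaliser: 0.192367 + 0.145182 + 0.0213351 = 0.358884
P(Cluster II | the observation) ≈ 0.405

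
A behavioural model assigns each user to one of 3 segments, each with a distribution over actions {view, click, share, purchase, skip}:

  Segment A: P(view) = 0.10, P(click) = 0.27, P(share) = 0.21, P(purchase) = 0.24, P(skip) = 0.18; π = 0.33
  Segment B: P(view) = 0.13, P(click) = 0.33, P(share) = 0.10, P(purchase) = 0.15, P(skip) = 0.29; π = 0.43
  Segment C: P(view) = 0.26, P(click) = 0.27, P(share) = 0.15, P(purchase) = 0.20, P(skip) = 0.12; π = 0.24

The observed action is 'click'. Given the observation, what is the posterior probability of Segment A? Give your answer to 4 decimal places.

0.3012

By Bayes' theorem, P(k | x) = P(Z=k) f_k(x) / Σ_j P(Z=j) f_j(x).
Categorical probabilities:
  f_A = 0.27
  f_B = 0.33
  f_C = 0.27
Unnormalised posteriors:
  P(Z=A)·f_A = 0.33 × 0.27 = 0.0891
  P(Z=B)·f_B = 0.43 × 0.33 = 0.1419
  P(Z=C)·f_C = 0.24 × 0.27 = 0.0648
Sum: 0.0891 + 0.1419 + 0.0648 = 0.2958
Responsibility of Segment A: 0.0891 / 0.2958 ≈ 0.3012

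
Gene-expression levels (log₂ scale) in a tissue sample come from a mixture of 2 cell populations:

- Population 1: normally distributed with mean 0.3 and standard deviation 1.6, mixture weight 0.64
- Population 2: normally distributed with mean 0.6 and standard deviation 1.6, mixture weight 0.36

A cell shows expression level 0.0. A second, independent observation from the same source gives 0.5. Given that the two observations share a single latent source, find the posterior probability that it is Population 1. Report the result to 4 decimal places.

P(component k | x) = π_k·f_k(x) / marginal(x), where marginal(x) = Σ_j π_j·f_j(x).
Since both observations come from the same component, the likelihood for component k is f_k(x₁)·f_k(x₂).
  L_1 = [(1/(1.6·√(2π)))·exp(−(0.0−0.3)²/(2·1.6²)) = 0.249339·exp(-0.01758) = 0.244994] × [0.247399] = 0.0606112
  L_2 = [(1/(1.6·√(2π)))·exp(−(0.0−0.6)²/(2·1.6²)) = 0.249339·exp(-0.07031) = 0.232409] × [0.248852] = 0.0578356
Prior × likelihood for each component:
  π_1·L_1 = 0.64 × 0.0606112 = 0.0387912
  π_2·L_2 = 0.36 × 0.0578356 = 0.0208208
Evidence: 0.0387912 + 0.0208208 = 0.059612
So the posterior for Population 1 is 0.0387912 / 0.059612 ≈ 0.6507.

0.6507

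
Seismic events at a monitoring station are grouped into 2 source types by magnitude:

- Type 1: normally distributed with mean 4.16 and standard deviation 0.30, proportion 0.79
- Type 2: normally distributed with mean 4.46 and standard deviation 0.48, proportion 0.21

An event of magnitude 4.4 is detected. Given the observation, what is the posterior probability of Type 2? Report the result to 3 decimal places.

By Bayes' theorem, P(k | x) = w_k f_k(x) / Σ_j w_j f_j(x).
Component likelihoods at x = 4.4:
  p_1 = 0.965639
  p_2 = 0.824662
Unnormalised posteriors:
  w_1·p_1 = 0.79 × 0.965639 = 0.762854
  w_2·p_2 = 0.21 × 0.824662 = 0.173179
Evidence: 0.762854 + 0.173179 = 0.936033
P(Type 2 | data) = 0.173179 / 0.936033 ≈ 0.185

0.185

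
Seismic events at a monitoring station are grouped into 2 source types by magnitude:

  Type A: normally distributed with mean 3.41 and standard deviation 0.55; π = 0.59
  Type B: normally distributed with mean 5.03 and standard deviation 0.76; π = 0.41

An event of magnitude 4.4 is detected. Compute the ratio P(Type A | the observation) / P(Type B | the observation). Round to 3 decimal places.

Since P(k|x) ∝ P(Z=k) f_k(x), the posterior odds are P(Z=i) f_i(x) / (P(Z=j) f_j(x)).
Evaluate each component's likelihood at the observed value:
  L_A = (1/(0.55·√(2π)))·exp(−(4.4−3.41)²/(2·0.55²)) = 0.725350·exp(-1.62000) = 0.143546
  L_B = (1/(0.76·√(2π)))·exp(−(4.4−5.03)²/(2·0.76²)) = 0.524924·exp(-0.34358) = 0.372291
Odds = (0.59/0.41) × (0.143546/0.372291) = 1.43902 × 0.385574 ≈ 0.555

0.555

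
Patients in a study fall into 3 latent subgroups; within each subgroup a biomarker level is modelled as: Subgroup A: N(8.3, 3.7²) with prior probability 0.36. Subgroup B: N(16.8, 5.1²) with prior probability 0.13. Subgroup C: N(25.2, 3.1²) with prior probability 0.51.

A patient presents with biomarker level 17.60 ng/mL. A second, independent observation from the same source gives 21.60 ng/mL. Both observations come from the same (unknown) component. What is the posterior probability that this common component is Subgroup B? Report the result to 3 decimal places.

0.703

Posterior ∝ prior × likelihood, so P(k | x) ∝ P(Z=k) f_k(x); normalise over all components.
Since both observations come from the same component, the likelihood for component k is f_k(x₁)·f_k(x₂).
  L_A = [0.00457959] × [0.000168626] = 7.72238e-07
  L_B = [0.0772675] × [0.0502329] = 0.00388137
  L_C = [0.0063739] × [0.0655699] = 0.000417936
Multiply by the mixture weights:
  P(Z=A)·L_A = 0.36 × 7.72238e-07 = 2.78006e-07
  P(Z=B)·L_B = 0.13 × 0.00388137 = 0.000504578
  P(Z=C)·L_C = 0.51 × 0.000417936 = 0.000213147
Normaliser: 2.78006e-07 + 0.000504578 + 0.000213147 = 0.000718003
P(Subgroup B | x₁,x₂) ≈ 0.703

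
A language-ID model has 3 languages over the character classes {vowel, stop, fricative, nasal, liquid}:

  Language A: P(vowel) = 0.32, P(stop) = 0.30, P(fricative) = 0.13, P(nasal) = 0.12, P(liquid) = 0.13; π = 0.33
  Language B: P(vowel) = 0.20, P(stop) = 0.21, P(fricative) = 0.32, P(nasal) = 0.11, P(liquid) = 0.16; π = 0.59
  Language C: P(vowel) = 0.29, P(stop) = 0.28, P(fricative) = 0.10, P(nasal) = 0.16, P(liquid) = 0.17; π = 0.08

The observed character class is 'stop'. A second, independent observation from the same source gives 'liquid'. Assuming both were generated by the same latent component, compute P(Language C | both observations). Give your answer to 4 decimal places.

Posterior ∝ prior × likelihood, so P(k | x) ∝ P(Z=k) f_k(x); normalise over all components.
Since both observations come from the same component, the likelihood for component k is f_k(x₁)·f_k(x₂).
  L_A = [P(stop | comp) = 0.30] × [0.13] = 0.039
  L_B = [P(stop | comp) = 0.21] × [0.16] = 0.0336
  L_C = [P(stop | comp) = 0.28] × [0.17] = 0.0476
Multiply by the mixture weights:
  P(Z=A)·L_A = 0.33 × 0.039 = 0.01287
  P(Z=B)·L_B = 0.59 × 0.0336 = 0.019824
  P(Z=C)·L_C = 0.08 × 0.0476 = 0.003808
Evidence: 0.01287 + 0.019824 + 0.003808 = 0.036502
P(Language C | x₁,x₂) ≈ 0.1043

0.1043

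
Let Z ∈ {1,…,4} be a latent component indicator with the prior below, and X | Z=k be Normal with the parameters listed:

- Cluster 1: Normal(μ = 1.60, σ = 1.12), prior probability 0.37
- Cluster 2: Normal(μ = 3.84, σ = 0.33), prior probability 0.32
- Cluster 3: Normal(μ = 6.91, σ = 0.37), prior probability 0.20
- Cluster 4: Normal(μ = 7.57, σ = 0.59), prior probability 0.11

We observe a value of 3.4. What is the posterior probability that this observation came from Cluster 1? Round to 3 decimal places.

By Bayes' theorem, P(k | x) = P(Z=k) f_k(x) / Σ_j P(Z=j) f_j(x).
Normal densities:
  f_1 = (1/(1.12·√(2π)))·exp(−(3.4−1.60)²/(2·1.12²)) = 0.356198·exp(-1.29145) = 0.0979086
  f_2 = (1/(0.33·√(2π)))·exp(−(3.4−3.84)²/(2·0.33²)) = 1.208916·exp(-0.88889) = 0.497
  f_3 = (1/(0.37·√(2π)))·exp(−(3.4−6.91)²/(2·0.37²)) = 1.078222·exp(-44.99671) = 3.09659e-20
  f_4 = (1/(0.59·√(2π)))·exp(−(3.4−7.57)²/(2·0.59²)) = 0.676173·exp(-24.97687) = 9.61035e-12
Unnormalised posteriors:
  P(Z=1)·f_1 = 0.37 × 0.0979086 = 0.0362262
  P(Z=2)·f_2 = 0.32 × 0.497 = 0.15904
  P(Z=3)·f_3 = 0.20 × 3.09659e-20 = 6.19319e-21
  P(Z=4)·f_4 = 0.11 × 9.61035e-12 = 1.05714e-12
Marginal: 0.0362262 + 0.15904 + 6.19319e-21 + 1.05714e-12 = 0.195266
P(Cluster 1 | x) = 0.0362262 / 0.195266 ≈ 0.186

0.186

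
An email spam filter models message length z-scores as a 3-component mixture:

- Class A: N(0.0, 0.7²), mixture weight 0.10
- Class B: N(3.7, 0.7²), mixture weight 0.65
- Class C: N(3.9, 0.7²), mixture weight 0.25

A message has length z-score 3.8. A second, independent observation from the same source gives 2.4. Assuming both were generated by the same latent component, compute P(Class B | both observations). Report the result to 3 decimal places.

P(component k | x) = P(Z=k)·f_k(x) / marginal(x), where marginal(x) = Σ_j P(Z=j)·f_j(x).
Since both observations come from the same component, the likelihood for component k is f_k(x₁)·f_k(x₂).
  L_A = [2.27309e-07] × [0.0015967] = 3.62944e-10
  L_B = [0.564132] × [0.101596] = 0.0573134
  L_C = [0.564132] × [0.057373] = 0.0323659
Multiply by the mixture weights:
  P(Z=A)·L_A = 0.10 × 3.62944e-10 = 3.62944e-11
  P(Z=B)·L_B = 0.65 × 0.0573134 = 0.0372537
  P(Z=C)·L_C = 0.25 × 0.0323659 = 0.00809148
Sum: 3.62944e-11 + 0.0372537 + 0.00809148 = 0.0453452
P(Class B | x₁, x₂) ≈ 0.822

0.822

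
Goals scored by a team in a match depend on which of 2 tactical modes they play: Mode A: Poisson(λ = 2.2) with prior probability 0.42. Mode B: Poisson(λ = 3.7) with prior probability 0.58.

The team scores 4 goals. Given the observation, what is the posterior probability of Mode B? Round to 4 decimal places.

0.7114

The responsibility of component k is w_k f_k(x) divided by Σ_j w_j f_j(x).
Evaluate each component's likelihood at the observed value:
  L_A = 0.108151
  L_B = 0.193066
Prior × likelihood for each component:
  w_A·L_A = 0.42 × 0.108151 = 0.0454235
  w_B·L_B = 0.58 × 0.193066 = 0.111978
Normaliser: 0.0454235 + 0.111978 = 0.157402
Responsibility of Mode B: 0.111978 / 0.157402 ≈ 0.7114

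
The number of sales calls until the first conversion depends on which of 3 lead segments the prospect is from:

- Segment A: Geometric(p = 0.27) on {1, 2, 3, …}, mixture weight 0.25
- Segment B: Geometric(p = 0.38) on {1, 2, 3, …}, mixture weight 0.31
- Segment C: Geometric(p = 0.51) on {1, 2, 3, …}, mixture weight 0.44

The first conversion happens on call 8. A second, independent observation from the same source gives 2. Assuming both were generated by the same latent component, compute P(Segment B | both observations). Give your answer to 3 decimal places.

The responsibility of component k is π_k f_k(x) divided by Σ_j π_j f_j(x).
Since both observations come from the same component, the likelihood for component k is f_k(x₁)·f_k(x₂).
  L_A = [0.029828] × [0.1971] = 0.00587909
  L_B = [0.0133821] × [0.2356] = 0.00315283
  L_C = [0.00345894] × [0.2499] = 0.000864389
Weight by the priors:
  π_A·L_A = 0.25 × 0.00587909 = 0.00146977
  π_B·L_B = 0.31 × 0.00315283 = 0.000977378
  π_C·L_C = 0.44 × 0.000864389 = 0.000380331
Normaliser: 0.00146977 + 0.000977378 + 0.000380331 = 0.00282748
P(Segment B | data) = 0.000977378 / 0.00282748 ≈ 0.346

0.346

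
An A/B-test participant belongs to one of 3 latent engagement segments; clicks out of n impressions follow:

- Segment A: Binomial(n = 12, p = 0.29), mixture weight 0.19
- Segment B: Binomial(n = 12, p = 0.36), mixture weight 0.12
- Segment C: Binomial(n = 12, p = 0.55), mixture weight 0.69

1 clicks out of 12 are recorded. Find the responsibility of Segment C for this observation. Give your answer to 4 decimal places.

Posterior ∝ prior × likelihood, so P(k | x) ∝ w_k f_k(x); normalise over all components.
Component likelihoods at x = 1 clicks out of 12:
  p_A = 0.0804306
  p_B = 0.031876
  p_C = 0.0010113
Unnormalised posteriors:
  w_A·p_A = 0.19 × 0.0804306 = 0.0152818
  w_B·p_B = 0.12 × 0.031876 = 0.00382512
  w_C·p_C = 0.69 × 0.0010113 = 0.0006978
Evidence: 0.0152818 + 0.00382512 + 0.0006978 = 0.0198047
P(Segment C | x) ≈ 0.0352

0.0352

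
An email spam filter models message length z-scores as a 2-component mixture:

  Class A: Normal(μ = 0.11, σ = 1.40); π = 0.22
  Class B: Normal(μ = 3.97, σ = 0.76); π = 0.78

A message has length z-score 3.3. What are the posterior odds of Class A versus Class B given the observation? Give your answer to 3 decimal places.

0.017

Only the two components matter; the odds are (w_i f_i(x)) / (w_j f_j(x)).
Normal densities:
  L_A = 0.0212509
  L_B = 0.355905
0.0046752 / 0.277606 ≈ 0.017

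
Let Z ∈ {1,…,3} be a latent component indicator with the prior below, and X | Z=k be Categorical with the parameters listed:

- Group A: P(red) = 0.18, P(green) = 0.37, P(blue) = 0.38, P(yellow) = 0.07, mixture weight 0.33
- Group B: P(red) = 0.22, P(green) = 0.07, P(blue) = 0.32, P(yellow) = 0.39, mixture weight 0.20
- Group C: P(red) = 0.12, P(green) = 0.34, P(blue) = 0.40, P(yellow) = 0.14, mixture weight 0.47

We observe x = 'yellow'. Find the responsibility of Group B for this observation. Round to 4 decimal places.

0.4673

By Bayes' theorem, P(k | x) = w_k f_k(x) / Σ_j w_j f_j(x).
Evaluate each component's likelihood at the observed value:
  f_A = P(yellow | comp) = 0.07
  f_B = P(yellow | comp) = 0.39
  f_C = P(yellow | comp) = 0.14
Multiply by the mixture weights:
  w_A·f_A = 0.33 × 0.07 = 0.0231
  w_B·f_B = 0.20 × 0.39 = 0.078
  w_C·f_C = 0.47 × 0.14 = 0.0658
Marginal: 0.0231 + 0.078 + 0.0658 = 0.1669
P(Group B | x) = 0.078 / 0.1669 ≈ 0.4673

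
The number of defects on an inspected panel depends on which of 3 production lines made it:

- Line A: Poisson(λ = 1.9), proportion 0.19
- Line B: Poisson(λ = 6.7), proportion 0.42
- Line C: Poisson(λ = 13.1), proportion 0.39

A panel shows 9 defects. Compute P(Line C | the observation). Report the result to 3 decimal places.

0.392

By Bayes' theorem, P(k | x) = π_k f_k(x) / Σ_j π_j f_j(x).
Poisson probabilities:
  L_A = 0.000133003
  L_B = 0.0922863
  L_C = 0.0640355
Multiply by the mixture weights:
  π_A·L_A = 0.19 × 0.000133003 = 2.52705e-05
  π_B·L_B = 0.42 × 0.0922863 = 0.0387602
  π_C·L_C = 0.39 × 0.0640355 = 0.0249739
Normaliser: 2.52705e-05 + 0.0387602 + 0.0249739 = 0.0637594
P(Line C | x) = 0.0249739 / 0.0637594 ≈ 0.392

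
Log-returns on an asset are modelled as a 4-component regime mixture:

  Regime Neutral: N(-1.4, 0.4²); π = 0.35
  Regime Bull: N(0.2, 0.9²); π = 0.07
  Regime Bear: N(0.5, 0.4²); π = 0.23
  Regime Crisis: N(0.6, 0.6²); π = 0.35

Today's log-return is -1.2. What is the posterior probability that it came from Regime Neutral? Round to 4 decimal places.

0.9629

Apply Bayes' rule: the posterior for each component is proportional to its prior times its likelihood at x.
Evaluate each component's likelihood at the observed value:
  L_Neutral = (1/(0.4·√(2π)))·exp(−(-1.2−-1.4)²/(2·0.4²)) = 0.997356·exp(-0.12500) = 0.880163
  L_Bull = (1/(0.9·√(2π)))·exp(−(-1.2−0.2)²/(2·0.9²)) = 0.443269·exp(-1.20988) = 0.132198
  L_Bear = (1/(0.4·√(2π)))·exp(−(-1.2−0.5)²/(2·0.4²)) = 0.997356·exp(-9.03125) = 0.000119297
  L_Crisis = (1/(0.6·√(2π)))·exp(−(-1.2−0.6)²/(2·0.6²)) = 0.664904·exp(-4.50000) = 0.00738641
Multiply by the mixture weights:
  P(Z=Neutral)·L_Neutral = 0.35 × 0.880163 = 0.308057
  P(Z=Bull)·L_Bull = 0.07 × 0.132198 = 0.00925386
  P(Z=Bear)·L_Bear = 0.23 × 0.000119297 = 2.74382e-05
  P(Z=Crisis)·L_Crisis = 0.35 × 0.00738641 = 0.00258524
Sum: 0.308057 + 0.00925386 + 2.74382e-05 + 0.00258524 = 0.319924
Responsibility of Regime Neutral: 0.308057 / 0.319924 ≈ 0.9629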